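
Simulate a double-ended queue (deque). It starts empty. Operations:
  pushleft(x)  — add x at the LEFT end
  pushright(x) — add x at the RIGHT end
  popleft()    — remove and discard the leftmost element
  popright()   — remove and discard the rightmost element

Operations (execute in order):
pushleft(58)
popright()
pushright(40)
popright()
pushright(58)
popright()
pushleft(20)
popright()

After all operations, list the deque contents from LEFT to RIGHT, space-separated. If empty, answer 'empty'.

pushleft(58): [58]
popright(): []
pushright(40): [40]
popright(): []
pushright(58): [58]
popright(): []
pushleft(20): [20]
popright(): []

Answer: empty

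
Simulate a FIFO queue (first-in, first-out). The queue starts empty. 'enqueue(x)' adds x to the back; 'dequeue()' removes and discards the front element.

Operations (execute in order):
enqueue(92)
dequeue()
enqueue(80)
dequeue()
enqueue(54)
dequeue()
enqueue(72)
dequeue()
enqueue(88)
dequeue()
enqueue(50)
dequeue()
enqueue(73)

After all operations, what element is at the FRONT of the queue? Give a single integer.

Answer: 73

Derivation:
enqueue(92): queue = [92]
dequeue(): queue = []
enqueue(80): queue = [80]
dequeue(): queue = []
enqueue(54): queue = [54]
dequeue(): queue = []
enqueue(72): queue = [72]
dequeue(): queue = []
enqueue(88): queue = [88]
dequeue(): queue = []
enqueue(50): queue = [50]
dequeue(): queue = []
enqueue(73): queue = [73]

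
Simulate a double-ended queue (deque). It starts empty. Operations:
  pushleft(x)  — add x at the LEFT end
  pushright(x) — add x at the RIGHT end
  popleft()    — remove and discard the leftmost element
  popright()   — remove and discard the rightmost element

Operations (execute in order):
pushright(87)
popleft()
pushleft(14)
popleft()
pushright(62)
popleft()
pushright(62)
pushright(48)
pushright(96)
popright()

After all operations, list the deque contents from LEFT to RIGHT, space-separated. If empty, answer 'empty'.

Answer: 62 48

Derivation:
pushright(87): [87]
popleft(): []
pushleft(14): [14]
popleft(): []
pushright(62): [62]
popleft(): []
pushright(62): [62]
pushright(48): [62, 48]
pushright(96): [62, 48, 96]
popright(): [62, 48]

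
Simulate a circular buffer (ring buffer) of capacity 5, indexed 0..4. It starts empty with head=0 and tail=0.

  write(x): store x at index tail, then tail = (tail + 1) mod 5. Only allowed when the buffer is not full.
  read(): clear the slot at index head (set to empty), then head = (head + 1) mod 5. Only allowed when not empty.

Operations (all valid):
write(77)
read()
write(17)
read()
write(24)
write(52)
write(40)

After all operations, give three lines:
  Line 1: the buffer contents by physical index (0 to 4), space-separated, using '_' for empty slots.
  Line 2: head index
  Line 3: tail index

write(77): buf=[77 _ _ _ _], head=0, tail=1, size=1
read(): buf=[_ _ _ _ _], head=1, tail=1, size=0
write(17): buf=[_ 17 _ _ _], head=1, tail=2, size=1
read(): buf=[_ _ _ _ _], head=2, tail=2, size=0
write(24): buf=[_ _ 24 _ _], head=2, tail=3, size=1
write(52): buf=[_ _ 24 52 _], head=2, tail=4, size=2
write(40): buf=[_ _ 24 52 40], head=2, tail=0, size=3

Answer: _ _ 24 52 40
2
0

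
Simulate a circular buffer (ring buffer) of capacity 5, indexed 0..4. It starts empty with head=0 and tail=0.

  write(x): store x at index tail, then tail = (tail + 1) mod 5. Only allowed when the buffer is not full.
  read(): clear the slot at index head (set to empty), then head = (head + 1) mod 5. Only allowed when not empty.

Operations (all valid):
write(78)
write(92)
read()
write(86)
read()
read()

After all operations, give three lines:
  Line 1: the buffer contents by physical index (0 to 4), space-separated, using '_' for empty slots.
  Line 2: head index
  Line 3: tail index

write(78): buf=[78 _ _ _ _], head=0, tail=1, size=1
write(92): buf=[78 92 _ _ _], head=0, tail=2, size=2
read(): buf=[_ 92 _ _ _], head=1, tail=2, size=1
write(86): buf=[_ 92 86 _ _], head=1, tail=3, size=2
read(): buf=[_ _ 86 _ _], head=2, tail=3, size=1
read(): buf=[_ _ _ _ _], head=3, tail=3, size=0

Answer: _ _ _ _ _
3
3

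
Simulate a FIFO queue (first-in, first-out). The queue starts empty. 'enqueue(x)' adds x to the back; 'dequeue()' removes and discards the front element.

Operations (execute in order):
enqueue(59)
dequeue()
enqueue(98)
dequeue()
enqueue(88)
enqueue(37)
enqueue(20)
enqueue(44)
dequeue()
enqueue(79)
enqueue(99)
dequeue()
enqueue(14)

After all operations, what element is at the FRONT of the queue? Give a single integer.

enqueue(59): queue = [59]
dequeue(): queue = []
enqueue(98): queue = [98]
dequeue(): queue = []
enqueue(88): queue = [88]
enqueue(37): queue = [88, 37]
enqueue(20): queue = [88, 37, 20]
enqueue(44): queue = [88, 37, 20, 44]
dequeue(): queue = [37, 20, 44]
enqueue(79): queue = [37, 20, 44, 79]
enqueue(99): queue = [37, 20, 44, 79, 99]
dequeue(): queue = [20, 44, 79, 99]
enqueue(14): queue = [20, 44, 79, 99, 14]

Answer: 20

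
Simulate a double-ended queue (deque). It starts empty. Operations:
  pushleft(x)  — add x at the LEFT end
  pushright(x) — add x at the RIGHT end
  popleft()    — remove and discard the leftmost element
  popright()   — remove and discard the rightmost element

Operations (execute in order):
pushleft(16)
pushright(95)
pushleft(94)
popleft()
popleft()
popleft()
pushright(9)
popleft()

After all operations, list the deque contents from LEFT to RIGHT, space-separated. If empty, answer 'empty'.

Answer: empty

Derivation:
pushleft(16): [16]
pushright(95): [16, 95]
pushleft(94): [94, 16, 95]
popleft(): [16, 95]
popleft(): [95]
popleft(): []
pushright(9): [9]
popleft(): []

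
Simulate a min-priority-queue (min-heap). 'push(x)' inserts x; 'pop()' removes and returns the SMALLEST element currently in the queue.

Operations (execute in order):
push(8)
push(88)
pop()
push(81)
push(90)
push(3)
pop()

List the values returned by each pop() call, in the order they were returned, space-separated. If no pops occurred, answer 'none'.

Answer: 8 3

Derivation:
push(8): heap contents = [8]
push(88): heap contents = [8, 88]
pop() → 8: heap contents = [88]
push(81): heap contents = [81, 88]
push(90): heap contents = [81, 88, 90]
push(3): heap contents = [3, 81, 88, 90]
pop() → 3: heap contents = [81, 88, 90]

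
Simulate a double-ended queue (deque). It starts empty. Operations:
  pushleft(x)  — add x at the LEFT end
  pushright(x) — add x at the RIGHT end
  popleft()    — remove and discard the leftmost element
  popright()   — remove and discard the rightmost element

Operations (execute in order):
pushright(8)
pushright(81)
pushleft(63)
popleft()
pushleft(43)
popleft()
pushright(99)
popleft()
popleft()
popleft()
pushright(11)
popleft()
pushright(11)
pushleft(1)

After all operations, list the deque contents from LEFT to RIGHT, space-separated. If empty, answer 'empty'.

pushright(8): [8]
pushright(81): [8, 81]
pushleft(63): [63, 8, 81]
popleft(): [8, 81]
pushleft(43): [43, 8, 81]
popleft(): [8, 81]
pushright(99): [8, 81, 99]
popleft(): [81, 99]
popleft(): [99]
popleft(): []
pushright(11): [11]
popleft(): []
pushright(11): [11]
pushleft(1): [1, 11]

Answer: 1 11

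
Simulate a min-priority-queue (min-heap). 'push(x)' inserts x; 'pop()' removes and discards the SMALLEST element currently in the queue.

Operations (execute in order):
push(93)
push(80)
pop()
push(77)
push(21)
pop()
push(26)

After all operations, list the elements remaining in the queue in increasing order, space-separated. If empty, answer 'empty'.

push(93): heap contents = [93]
push(80): heap contents = [80, 93]
pop() → 80: heap contents = [93]
push(77): heap contents = [77, 93]
push(21): heap contents = [21, 77, 93]
pop() → 21: heap contents = [77, 93]
push(26): heap contents = [26, 77, 93]

Answer: 26 77 93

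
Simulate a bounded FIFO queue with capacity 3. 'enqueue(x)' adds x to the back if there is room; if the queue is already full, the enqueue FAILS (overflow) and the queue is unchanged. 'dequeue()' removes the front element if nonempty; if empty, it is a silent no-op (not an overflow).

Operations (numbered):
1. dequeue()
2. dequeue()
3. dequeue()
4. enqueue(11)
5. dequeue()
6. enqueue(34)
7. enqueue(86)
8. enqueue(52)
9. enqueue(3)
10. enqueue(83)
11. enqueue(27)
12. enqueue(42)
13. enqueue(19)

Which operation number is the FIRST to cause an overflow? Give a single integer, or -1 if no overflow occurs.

1. dequeue(): empty, no-op, size=0
2. dequeue(): empty, no-op, size=0
3. dequeue(): empty, no-op, size=0
4. enqueue(11): size=1
5. dequeue(): size=0
6. enqueue(34): size=1
7. enqueue(86): size=2
8. enqueue(52): size=3
9. enqueue(3): size=3=cap → OVERFLOW (fail)
10. enqueue(83): size=3=cap → OVERFLOW (fail)
11. enqueue(27): size=3=cap → OVERFLOW (fail)
12. enqueue(42): size=3=cap → OVERFLOW (fail)
13. enqueue(19): size=3=cap → OVERFLOW (fail)

Answer: 9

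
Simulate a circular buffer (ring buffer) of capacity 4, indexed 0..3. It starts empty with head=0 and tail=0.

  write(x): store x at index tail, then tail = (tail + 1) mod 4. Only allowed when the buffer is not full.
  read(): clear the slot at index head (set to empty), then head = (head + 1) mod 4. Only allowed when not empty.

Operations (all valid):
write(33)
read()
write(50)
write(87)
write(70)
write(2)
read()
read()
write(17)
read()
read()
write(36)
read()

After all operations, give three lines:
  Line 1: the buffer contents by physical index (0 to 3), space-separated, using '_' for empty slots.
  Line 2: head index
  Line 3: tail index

Answer: _ _ 36 _
2
3

Derivation:
write(33): buf=[33 _ _ _], head=0, tail=1, size=1
read(): buf=[_ _ _ _], head=1, tail=1, size=0
write(50): buf=[_ 50 _ _], head=1, tail=2, size=1
write(87): buf=[_ 50 87 _], head=1, tail=3, size=2
write(70): buf=[_ 50 87 70], head=1, tail=0, size=3
write(2): buf=[2 50 87 70], head=1, tail=1, size=4
read(): buf=[2 _ 87 70], head=2, tail=1, size=3
read(): buf=[2 _ _ 70], head=3, tail=1, size=2
write(17): buf=[2 17 _ 70], head=3, tail=2, size=3
read(): buf=[2 17 _ _], head=0, tail=2, size=2
read(): buf=[_ 17 _ _], head=1, tail=2, size=1
write(36): buf=[_ 17 36 _], head=1, tail=3, size=2
read(): buf=[_ _ 36 _], head=2, tail=3, size=1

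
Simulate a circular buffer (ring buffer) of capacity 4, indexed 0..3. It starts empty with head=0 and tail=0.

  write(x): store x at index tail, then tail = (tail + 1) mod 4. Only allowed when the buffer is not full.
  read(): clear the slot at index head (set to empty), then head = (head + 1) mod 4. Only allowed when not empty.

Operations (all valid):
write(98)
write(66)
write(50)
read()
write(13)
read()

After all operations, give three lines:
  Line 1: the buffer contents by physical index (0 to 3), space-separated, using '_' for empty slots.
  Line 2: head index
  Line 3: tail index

write(98): buf=[98 _ _ _], head=0, tail=1, size=1
write(66): buf=[98 66 _ _], head=0, tail=2, size=2
write(50): buf=[98 66 50 _], head=0, tail=3, size=3
read(): buf=[_ 66 50 _], head=1, tail=3, size=2
write(13): buf=[_ 66 50 13], head=1, tail=0, size=3
read(): buf=[_ _ 50 13], head=2, tail=0, size=2

Answer: _ _ 50 13
2
0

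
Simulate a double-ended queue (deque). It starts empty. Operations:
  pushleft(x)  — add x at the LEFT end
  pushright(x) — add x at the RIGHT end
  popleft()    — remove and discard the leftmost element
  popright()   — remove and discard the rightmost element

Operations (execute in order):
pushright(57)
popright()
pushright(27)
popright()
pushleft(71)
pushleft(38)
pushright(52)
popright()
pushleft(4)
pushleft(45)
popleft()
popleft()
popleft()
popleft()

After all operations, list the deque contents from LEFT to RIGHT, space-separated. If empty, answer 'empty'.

Answer: empty

Derivation:
pushright(57): [57]
popright(): []
pushright(27): [27]
popright(): []
pushleft(71): [71]
pushleft(38): [38, 71]
pushright(52): [38, 71, 52]
popright(): [38, 71]
pushleft(4): [4, 38, 71]
pushleft(45): [45, 4, 38, 71]
popleft(): [4, 38, 71]
popleft(): [38, 71]
popleft(): [71]
popleft(): []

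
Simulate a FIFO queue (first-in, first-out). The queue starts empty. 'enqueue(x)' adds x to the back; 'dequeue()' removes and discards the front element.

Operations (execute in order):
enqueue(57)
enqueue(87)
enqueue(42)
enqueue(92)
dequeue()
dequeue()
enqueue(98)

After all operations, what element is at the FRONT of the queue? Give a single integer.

Answer: 42

Derivation:
enqueue(57): queue = [57]
enqueue(87): queue = [57, 87]
enqueue(42): queue = [57, 87, 42]
enqueue(92): queue = [57, 87, 42, 92]
dequeue(): queue = [87, 42, 92]
dequeue(): queue = [42, 92]
enqueue(98): queue = [42, 92, 98]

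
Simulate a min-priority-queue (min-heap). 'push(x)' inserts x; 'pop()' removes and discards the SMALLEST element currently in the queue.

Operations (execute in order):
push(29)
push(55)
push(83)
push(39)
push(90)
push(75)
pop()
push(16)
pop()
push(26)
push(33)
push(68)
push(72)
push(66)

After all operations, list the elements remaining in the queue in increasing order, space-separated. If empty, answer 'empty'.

push(29): heap contents = [29]
push(55): heap contents = [29, 55]
push(83): heap contents = [29, 55, 83]
push(39): heap contents = [29, 39, 55, 83]
push(90): heap contents = [29, 39, 55, 83, 90]
push(75): heap contents = [29, 39, 55, 75, 83, 90]
pop() → 29: heap contents = [39, 55, 75, 83, 90]
push(16): heap contents = [16, 39, 55, 75, 83, 90]
pop() → 16: heap contents = [39, 55, 75, 83, 90]
push(26): heap contents = [26, 39, 55, 75, 83, 90]
push(33): heap contents = [26, 33, 39, 55, 75, 83, 90]
push(68): heap contents = [26, 33, 39, 55, 68, 75, 83, 90]
push(72): heap contents = [26, 33, 39, 55, 68, 72, 75, 83, 90]
push(66): heap contents = [26, 33, 39, 55, 66, 68, 72, 75, 83, 90]

Answer: 26 33 39 55 66 68 72 75 83 90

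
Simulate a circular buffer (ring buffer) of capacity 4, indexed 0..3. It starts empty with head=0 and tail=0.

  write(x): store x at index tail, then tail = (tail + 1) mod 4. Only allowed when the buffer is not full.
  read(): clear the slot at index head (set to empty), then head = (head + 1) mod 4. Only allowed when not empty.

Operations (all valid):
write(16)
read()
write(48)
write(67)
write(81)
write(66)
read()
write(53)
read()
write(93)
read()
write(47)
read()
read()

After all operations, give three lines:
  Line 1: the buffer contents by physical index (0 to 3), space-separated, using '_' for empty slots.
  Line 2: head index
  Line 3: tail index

write(16): buf=[16 _ _ _], head=0, tail=1, size=1
read(): buf=[_ _ _ _], head=1, tail=1, size=0
write(48): buf=[_ 48 _ _], head=1, tail=2, size=1
write(67): buf=[_ 48 67 _], head=1, tail=3, size=2
write(81): buf=[_ 48 67 81], head=1, tail=0, size=3
write(66): buf=[66 48 67 81], head=1, tail=1, size=4
read(): buf=[66 _ 67 81], head=2, tail=1, size=3
write(53): buf=[66 53 67 81], head=2, tail=2, size=4
read(): buf=[66 53 _ 81], head=3, tail=2, size=3
write(93): buf=[66 53 93 81], head=3, tail=3, size=4
read(): buf=[66 53 93 _], head=0, tail=3, size=3
write(47): buf=[66 53 93 47], head=0, tail=0, size=4
read(): buf=[_ 53 93 47], head=1, tail=0, size=3
read(): buf=[_ _ 93 47], head=2, tail=0, size=2

Answer: _ _ 93 47
2
0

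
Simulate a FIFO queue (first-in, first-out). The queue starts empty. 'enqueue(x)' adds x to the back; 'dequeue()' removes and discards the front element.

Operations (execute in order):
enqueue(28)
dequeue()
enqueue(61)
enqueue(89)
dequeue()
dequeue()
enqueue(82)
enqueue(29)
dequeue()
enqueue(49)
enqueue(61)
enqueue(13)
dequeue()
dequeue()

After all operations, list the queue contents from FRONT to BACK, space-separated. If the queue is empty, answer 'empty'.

Answer: 61 13

Derivation:
enqueue(28): [28]
dequeue(): []
enqueue(61): [61]
enqueue(89): [61, 89]
dequeue(): [89]
dequeue(): []
enqueue(82): [82]
enqueue(29): [82, 29]
dequeue(): [29]
enqueue(49): [29, 49]
enqueue(61): [29, 49, 61]
enqueue(13): [29, 49, 61, 13]
dequeue(): [49, 61, 13]
dequeue(): [61, 13]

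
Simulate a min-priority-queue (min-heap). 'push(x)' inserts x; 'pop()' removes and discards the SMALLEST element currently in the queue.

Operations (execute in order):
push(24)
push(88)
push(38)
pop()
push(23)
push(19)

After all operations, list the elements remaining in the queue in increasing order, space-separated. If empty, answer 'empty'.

push(24): heap contents = [24]
push(88): heap contents = [24, 88]
push(38): heap contents = [24, 38, 88]
pop() → 24: heap contents = [38, 88]
push(23): heap contents = [23, 38, 88]
push(19): heap contents = [19, 23, 38, 88]

Answer: 19 23 38 88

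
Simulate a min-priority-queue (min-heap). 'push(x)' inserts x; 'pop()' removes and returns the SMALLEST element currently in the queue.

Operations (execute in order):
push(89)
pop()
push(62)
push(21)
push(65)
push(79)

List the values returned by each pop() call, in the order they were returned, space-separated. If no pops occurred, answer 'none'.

Answer: 89

Derivation:
push(89): heap contents = [89]
pop() → 89: heap contents = []
push(62): heap contents = [62]
push(21): heap contents = [21, 62]
push(65): heap contents = [21, 62, 65]
push(79): heap contents = [21, 62, 65, 79]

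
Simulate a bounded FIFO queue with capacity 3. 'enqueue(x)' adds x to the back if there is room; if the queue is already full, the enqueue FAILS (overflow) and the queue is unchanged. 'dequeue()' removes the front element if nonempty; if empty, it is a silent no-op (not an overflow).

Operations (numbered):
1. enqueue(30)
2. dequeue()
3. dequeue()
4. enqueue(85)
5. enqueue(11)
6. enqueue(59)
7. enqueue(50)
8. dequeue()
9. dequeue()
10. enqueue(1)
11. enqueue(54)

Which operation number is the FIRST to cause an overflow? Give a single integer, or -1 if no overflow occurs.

1. enqueue(30): size=1
2. dequeue(): size=0
3. dequeue(): empty, no-op, size=0
4. enqueue(85): size=1
5. enqueue(11): size=2
6. enqueue(59): size=3
7. enqueue(50): size=3=cap → OVERFLOW (fail)
8. dequeue(): size=2
9. dequeue(): size=1
10. enqueue(1): size=2
11. enqueue(54): size=3

Answer: 7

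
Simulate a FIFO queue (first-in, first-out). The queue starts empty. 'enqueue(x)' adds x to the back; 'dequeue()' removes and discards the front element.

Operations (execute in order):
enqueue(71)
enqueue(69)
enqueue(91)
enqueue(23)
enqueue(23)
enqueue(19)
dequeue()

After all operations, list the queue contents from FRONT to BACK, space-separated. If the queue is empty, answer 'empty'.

Answer: 69 91 23 23 19

Derivation:
enqueue(71): [71]
enqueue(69): [71, 69]
enqueue(91): [71, 69, 91]
enqueue(23): [71, 69, 91, 23]
enqueue(23): [71, 69, 91, 23, 23]
enqueue(19): [71, 69, 91, 23, 23, 19]
dequeue(): [69, 91, 23, 23, 19]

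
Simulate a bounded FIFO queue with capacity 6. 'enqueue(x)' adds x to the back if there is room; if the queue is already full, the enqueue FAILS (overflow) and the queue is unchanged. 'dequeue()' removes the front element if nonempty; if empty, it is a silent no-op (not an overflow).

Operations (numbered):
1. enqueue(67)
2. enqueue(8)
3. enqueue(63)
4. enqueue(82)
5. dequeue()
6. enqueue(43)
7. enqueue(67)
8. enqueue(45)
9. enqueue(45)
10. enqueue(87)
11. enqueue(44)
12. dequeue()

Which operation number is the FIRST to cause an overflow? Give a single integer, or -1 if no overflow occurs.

1. enqueue(67): size=1
2. enqueue(8): size=2
3. enqueue(63): size=3
4. enqueue(82): size=4
5. dequeue(): size=3
6. enqueue(43): size=4
7. enqueue(67): size=5
8. enqueue(45): size=6
9. enqueue(45): size=6=cap → OVERFLOW (fail)
10. enqueue(87): size=6=cap → OVERFLOW (fail)
11. enqueue(44): size=6=cap → OVERFLOW (fail)
12. dequeue(): size=5

Answer: 9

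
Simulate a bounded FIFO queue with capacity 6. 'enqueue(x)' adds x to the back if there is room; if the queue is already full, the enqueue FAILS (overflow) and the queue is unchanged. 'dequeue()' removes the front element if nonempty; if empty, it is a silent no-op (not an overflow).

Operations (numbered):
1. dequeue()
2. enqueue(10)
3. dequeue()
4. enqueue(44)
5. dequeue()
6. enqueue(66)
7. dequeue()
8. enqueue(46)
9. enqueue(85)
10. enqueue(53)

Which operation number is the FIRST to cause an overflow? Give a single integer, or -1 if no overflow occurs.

Answer: -1

Derivation:
1. dequeue(): empty, no-op, size=0
2. enqueue(10): size=1
3. dequeue(): size=0
4. enqueue(44): size=1
5. dequeue(): size=0
6. enqueue(66): size=1
7. dequeue(): size=0
8. enqueue(46): size=1
9. enqueue(85): size=2
10. enqueue(53): size=3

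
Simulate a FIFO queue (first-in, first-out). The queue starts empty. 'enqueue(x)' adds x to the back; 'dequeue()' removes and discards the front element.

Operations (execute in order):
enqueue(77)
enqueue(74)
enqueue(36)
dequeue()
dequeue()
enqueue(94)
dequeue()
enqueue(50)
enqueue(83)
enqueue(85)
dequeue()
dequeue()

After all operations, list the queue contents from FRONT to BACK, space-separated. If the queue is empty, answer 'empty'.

enqueue(77): [77]
enqueue(74): [77, 74]
enqueue(36): [77, 74, 36]
dequeue(): [74, 36]
dequeue(): [36]
enqueue(94): [36, 94]
dequeue(): [94]
enqueue(50): [94, 50]
enqueue(83): [94, 50, 83]
enqueue(85): [94, 50, 83, 85]
dequeue(): [50, 83, 85]
dequeue(): [83, 85]

Answer: 83 85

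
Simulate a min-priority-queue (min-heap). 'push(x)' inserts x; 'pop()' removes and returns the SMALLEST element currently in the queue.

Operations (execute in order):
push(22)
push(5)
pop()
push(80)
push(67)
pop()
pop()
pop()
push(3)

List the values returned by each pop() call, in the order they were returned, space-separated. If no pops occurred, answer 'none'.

push(22): heap contents = [22]
push(5): heap contents = [5, 22]
pop() → 5: heap contents = [22]
push(80): heap contents = [22, 80]
push(67): heap contents = [22, 67, 80]
pop() → 22: heap contents = [67, 80]
pop() → 67: heap contents = [80]
pop() → 80: heap contents = []
push(3): heap contents = [3]

Answer: 5 22 67 80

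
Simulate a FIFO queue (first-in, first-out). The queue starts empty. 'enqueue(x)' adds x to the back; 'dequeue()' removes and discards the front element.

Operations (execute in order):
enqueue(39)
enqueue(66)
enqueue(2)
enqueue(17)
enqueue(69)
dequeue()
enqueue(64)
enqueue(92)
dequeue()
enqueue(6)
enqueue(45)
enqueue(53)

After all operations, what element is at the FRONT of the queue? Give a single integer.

enqueue(39): queue = [39]
enqueue(66): queue = [39, 66]
enqueue(2): queue = [39, 66, 2]
enqueue(17): queue = [39, 66, 2, 17]
enqueue(69): queue = [39, 66, 2, 17, 69]
dequeue(): queue = [66, 2, 17, 69]
enqueue(64): queue = [66, 2, 17, 69, 64]
enqueue(92): queue = [66, 2, 17, 69, 64, 92]
dequeue(): queue = [2, 17, 69, 64, 92]
enqueue(6): queue = [2, 17, 69, 64, 92, 6]
enqueue(45): queue = [2, 17, 69, 64, 92, 6, 45]
enqueue(53): queue = [2, 17, 69, 64, 92, 6, 45, 53]

Answer: 2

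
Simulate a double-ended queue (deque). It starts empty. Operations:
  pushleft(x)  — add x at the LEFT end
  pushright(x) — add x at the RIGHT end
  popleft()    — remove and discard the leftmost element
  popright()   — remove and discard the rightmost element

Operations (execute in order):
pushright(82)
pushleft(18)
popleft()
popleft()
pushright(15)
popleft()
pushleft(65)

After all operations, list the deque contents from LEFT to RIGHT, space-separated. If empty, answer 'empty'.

Answer: 65

Derivation:
pushright(82): [82]
pushleft(18): [18, 82]
popleft(): [82]
popleft(): []
pushright(15): [15]
popleft(): []
pushleft(65): [65]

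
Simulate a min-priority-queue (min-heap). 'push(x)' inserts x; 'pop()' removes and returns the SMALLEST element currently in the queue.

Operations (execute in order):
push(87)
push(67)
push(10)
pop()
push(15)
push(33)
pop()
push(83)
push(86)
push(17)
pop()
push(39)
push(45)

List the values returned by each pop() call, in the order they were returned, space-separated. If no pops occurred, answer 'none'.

push(87): heap contents = [87]
push(67): heap contents = [67, 87]
push(10): heap contents = [10, 67, 87]
pop() → 10: heap contents = [67, 87]
push(15): heap contents = [15, 67, 87]
push(33): heap contents = [15, 33, 67, 87]
pop() → 15: heap contents = [33, 67, 87]
push(83): heap contents = [33, 67, 83, 87]
push(86): heap contents = [33, 67, 83, 86, 87]
push(17): heap contents = [17, 33, 67, 83, 86, 87]
pop() → 17: heap contents = [33, 67, 83, 86, 87]
push(39): heap contents = [33, 39, 67, 83, 86, 87]
push(45): heap contents = [33, 39, 45, 67, 83, 86, 87]

Answer: 10 15 17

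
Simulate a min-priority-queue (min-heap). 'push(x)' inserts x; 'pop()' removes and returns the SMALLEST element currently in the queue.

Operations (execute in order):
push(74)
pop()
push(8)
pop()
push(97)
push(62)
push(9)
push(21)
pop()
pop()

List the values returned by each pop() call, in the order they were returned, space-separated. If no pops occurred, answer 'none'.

push(74): heap contents = [74]
pop() → 74: heap contents = []
push(8): heap contents = [8]
pop() → 8: heap contents = []
push(97): heap contents = [97]
push(62): heap contents = [62, 97]
push(9): heap contents = [9, 62, 97]
push(21): heap contents = [9, 21, 62, 97]
pop() → 9: heap contents = [21, 62, 97]
pop() → 21: heap contents = [62, 97]

Answer: 74 8 9 21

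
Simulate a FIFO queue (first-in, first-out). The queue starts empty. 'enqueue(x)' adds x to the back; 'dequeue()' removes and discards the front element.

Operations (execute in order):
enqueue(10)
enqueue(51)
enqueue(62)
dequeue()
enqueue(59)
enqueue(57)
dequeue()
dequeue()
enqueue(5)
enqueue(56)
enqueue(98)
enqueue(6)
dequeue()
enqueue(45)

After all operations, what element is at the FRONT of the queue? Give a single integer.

Answer: 57

Derivation:
enqueue(10): queue = [10]
enqueue(51): queue = [10, 51]
enqueue(62): queue = [10, 51, 62]
dequeue(): queue = [51, 62]
enqueue(59): queue = [51, 62, 59]
enqueue(57): queue = [51, 62, 59, 57]
dequeue(): queue = [62, 59, 57]
dequeue(): queue = [59, 57]
enqueue(5): queue = [59, 57, 5]
enqueue(56): queue = [59, 57, 5, 56]
enqueue(98): queue = [59, 57, 5, 56, 98]
enqueue(6): queue = [59, 57, 5, 56, 98, 6]
dequeue(): queue = [57, 5, 56, 98, 6]
enqueue(45): queue = [57, 5, 56, 98, 6, 45]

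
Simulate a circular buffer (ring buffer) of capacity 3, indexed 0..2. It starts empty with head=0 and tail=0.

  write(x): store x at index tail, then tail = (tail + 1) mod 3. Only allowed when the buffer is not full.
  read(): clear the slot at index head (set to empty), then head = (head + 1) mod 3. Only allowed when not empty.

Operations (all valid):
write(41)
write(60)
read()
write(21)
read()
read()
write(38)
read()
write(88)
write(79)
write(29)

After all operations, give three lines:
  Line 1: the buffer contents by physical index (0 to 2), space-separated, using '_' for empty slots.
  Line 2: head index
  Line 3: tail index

Answer: 29 88 79
1
1

Derivation:
write(41): buf=[41 _ _], head=0, tail=1, size=1
write(60): buf=[41 60 _], head=0, tail=2, size=2
read(): buf=[_ 60 _], head=1, tail=2, size=1
write(21): buf=[_ 60 21], head=1, tail=0, size=2
read(): buf=[_ _ 21], head=2, tail=0, size=1
read(): buf=[_ _ _], head=0, tail=0, size=0
write(38): buf=[38 _ _], head=0, tail=1, size=1
read(): buf=[_ _ _], head=1, tail=1, size=0
write(88): buf=[_ 88 _], head=1, tail=2, size=1
write(79): buf=[_ 88 79], head=1, tail=0, size=2
write(29): buf=[29 88 79], head=1, tail=1, size=3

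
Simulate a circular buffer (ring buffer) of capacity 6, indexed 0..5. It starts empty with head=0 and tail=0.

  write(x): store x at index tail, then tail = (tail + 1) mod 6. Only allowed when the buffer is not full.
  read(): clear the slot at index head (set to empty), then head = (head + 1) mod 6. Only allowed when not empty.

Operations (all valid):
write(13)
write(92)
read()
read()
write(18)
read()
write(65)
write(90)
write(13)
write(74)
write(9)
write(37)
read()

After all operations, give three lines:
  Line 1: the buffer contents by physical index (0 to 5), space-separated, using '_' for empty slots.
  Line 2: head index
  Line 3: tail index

Answer: 74 9 37 _ 90 13
4
3

Derivation:
write(13): buf=[13 _ _ _ _ _], head=0, tail=1, size=1
write(92): buf=[13 92 _ _ _ _], head=0, tail=2, size=2
read(): buf=[_ 92 _ _ _ _], head=1, tail=2, size=1
read(): buf=[_ _ _ _ _ _], head=2, tail=2, size=0
write(18): buf=[_ _ 18 _ _ _], head=2, tail=3, size=1
read(): buf=[_ _ _ _ _ _], head=3, tail=3, size=0
write(65): buf=[_ _ _ 65 _ _], head=3, tail=4, size=1
write(90): buf=[_ _ _ 65 90 _], head=3, tail=5, size=2
write(13): buf=[_ _ _ 65 90 13], head=3, tail=0, size=3
write(74): buf=[74 _ _ 65 90 13], head=3, tail=1, size=4
write(9): buf=[74 9 _ 65 90 13], head=3, tail=2, size=5
write(37): buf=[74 9 37 65 90 13], head=3, tail=3, size=6
read(): buf=[74 9 37 _ 90 13], head=4, tail=3, size=5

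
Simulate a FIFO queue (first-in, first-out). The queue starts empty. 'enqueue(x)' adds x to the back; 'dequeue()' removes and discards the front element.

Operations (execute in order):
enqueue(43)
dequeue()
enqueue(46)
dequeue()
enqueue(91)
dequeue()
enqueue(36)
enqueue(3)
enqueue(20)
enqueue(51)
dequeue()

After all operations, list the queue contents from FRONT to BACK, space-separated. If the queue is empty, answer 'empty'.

enqueue(43): [43]
dequeue(): []
enqueue(46): [46]
dequeue(): []
enqueue(91): [91]
dequeue(): []
enqueue(36): [36]
enqueue(3): [36, 3]
enqueue(20): [36, 3, 20]
enqueue(51): [36, 3, 20, 51]
dequeue(): [3, 20, 51]

Answer: 3 20 51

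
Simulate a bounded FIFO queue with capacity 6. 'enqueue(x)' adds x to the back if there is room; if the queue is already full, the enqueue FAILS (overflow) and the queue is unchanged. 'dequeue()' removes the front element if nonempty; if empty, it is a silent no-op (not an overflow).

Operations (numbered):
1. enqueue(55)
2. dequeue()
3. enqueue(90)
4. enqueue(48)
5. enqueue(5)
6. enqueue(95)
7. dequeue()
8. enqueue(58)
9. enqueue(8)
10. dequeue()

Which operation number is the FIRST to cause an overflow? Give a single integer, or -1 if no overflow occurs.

Answer: -1

Derivation:
1. enqueue(55): size=1
2. dequeue(): size=0
3. enqueue(90): size=1
4. enqueue(48): size=2
5. enqueue(5): size=3
6. enqueue(95): size=4
7. dequeue(): size=3
8. enqueue(58): size=4
9. enqueue(8): size=5
10. dequeue(): size=4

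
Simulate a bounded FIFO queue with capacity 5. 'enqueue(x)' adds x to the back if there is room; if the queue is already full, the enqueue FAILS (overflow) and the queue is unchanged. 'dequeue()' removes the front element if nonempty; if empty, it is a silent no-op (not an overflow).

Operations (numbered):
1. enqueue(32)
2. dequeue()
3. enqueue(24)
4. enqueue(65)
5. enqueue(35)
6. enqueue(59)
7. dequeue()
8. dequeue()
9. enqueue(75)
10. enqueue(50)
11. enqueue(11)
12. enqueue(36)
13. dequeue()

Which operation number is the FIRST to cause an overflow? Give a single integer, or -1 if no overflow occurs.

1. enqueue(32): size=1
2. dequeue(): size=0
3. enqueue(24): size=1
4. enqueue(65): size=2
5. enqueue(35): size=3
6. enqueue(59): size=4
7. dequeue(): size=3
8. dequeue(): size=2
9. enqueue(75): size=3
10. enqueue(50): size=4
11. enqueue(11): size=5
12. enqueue(36): size=5=cap → OVERFLOW (fail)
13. dequeue(): size=4

Answer: 12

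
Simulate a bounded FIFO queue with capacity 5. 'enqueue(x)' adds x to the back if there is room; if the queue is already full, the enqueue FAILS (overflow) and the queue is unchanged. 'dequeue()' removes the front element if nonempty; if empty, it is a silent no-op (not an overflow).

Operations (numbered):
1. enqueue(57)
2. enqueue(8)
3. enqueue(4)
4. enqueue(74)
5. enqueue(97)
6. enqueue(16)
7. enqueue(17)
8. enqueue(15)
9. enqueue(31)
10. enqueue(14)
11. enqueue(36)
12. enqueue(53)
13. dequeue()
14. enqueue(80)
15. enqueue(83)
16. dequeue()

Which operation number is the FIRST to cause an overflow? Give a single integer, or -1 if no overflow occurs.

Answer: 6

Derivation:
1. enqueue(57): size=1
2. enqueue(8): size=2
3. enqueue(4): size=3
4. enqueue(74): size=4
5. enqueue(97): size=5
6. enqueue(16): size=5=cap → OVERFLOW (fail)
7. enqueue(17): size=5=cap → OVERFLOW (fail)
8. enqueue(15): size=5=cap → OVERFLOW (fail)
9. enqueue(31): size=5=cap → OVERFLOW (fail)
10. enqueue(14): size=5=cap → OVERFLOW (fail)
11. enqueue(36): size=5=cap → OVERFLOW (fail)
12. enqueue(53): size=5=cap → OVERFLOW (fail)
13. dequeue(): size=4
14. enqueue(80): size=5
15. enqueue(83): size=5=cap → OVERFLOW (fail)
16. dequeue(): size=4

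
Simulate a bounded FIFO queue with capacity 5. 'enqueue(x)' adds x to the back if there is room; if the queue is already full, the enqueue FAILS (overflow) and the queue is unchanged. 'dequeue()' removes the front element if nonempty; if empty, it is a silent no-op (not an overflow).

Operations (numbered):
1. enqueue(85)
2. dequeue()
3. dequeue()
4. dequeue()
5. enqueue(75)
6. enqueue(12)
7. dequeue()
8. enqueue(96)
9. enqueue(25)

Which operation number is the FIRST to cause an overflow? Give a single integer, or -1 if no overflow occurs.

1. enqueue(85): size=1
2. dequeue(): size=0
3. dequeue(): empty, no-op, size=0
4. dequeue(): empty, no-op, size=0
5. enqueue(75): size=1
6. enqueue(12): size=2
7. dequeue(): size=1
8. enqueue(96): size=2
9. enqueue(25): size=3

Answer: -1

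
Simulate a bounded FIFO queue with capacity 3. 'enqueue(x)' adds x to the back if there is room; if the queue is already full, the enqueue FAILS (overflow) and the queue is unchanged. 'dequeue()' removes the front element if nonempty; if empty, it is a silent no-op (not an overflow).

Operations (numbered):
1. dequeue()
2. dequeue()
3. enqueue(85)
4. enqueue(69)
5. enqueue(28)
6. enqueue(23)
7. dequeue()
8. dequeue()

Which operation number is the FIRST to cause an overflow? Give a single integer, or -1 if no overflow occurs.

Answer: 6

Derivation:
1. dequeue(): empty, no-op, size=0
2. dequeue(): empty, no-op, size=0
3. enqueue(85): size=1
4. enqueue(69): size=2
5. enqueue(28): size=3
6. enqueue(23): size=3=cap → OVERFLOW (fail)
7. dequeue(): size=2
8. dequeue(): size=1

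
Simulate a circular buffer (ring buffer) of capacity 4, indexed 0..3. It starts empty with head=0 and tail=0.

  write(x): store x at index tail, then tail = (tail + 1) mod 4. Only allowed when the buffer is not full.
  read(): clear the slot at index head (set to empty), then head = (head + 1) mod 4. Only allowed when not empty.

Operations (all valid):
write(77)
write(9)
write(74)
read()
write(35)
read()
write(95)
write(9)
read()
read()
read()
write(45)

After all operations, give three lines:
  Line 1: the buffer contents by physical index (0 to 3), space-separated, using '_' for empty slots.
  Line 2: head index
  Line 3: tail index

write(77): buf=[77 _ _ _], head=0, tail=1, size=1
write(9): buf=[77 9 _ _], head=0, tail=2, size=2
write(74): buf=[77 9 74 _], head=0, tail=3, size=3
read(): buf=[_ 9 74 _], head=1, tail=3, size=2
write(35): buf=[_ 9 74 35], head=1, tail=0, size=3
read(): buf=[_ _ 74 35], head=2, tail=0, size=2
write(95): buf=[95 _ 74 35], head=2, tail=1, size=3
write(9): buf=[95 9 74 35], head=2, tail=2, size=4
read(): buf=[95 9 _ 35], head=3, tail=2, size=3
read(): buf=[95 9 _ _], head=0, tail=2, size=2
read(): buf=[_ 9 _ _], head=1, tail=2, size=1
write(45): buf=[_ 9 45 _], head=1, tail=3, size=2

Answer: _ 9 45 _
1
3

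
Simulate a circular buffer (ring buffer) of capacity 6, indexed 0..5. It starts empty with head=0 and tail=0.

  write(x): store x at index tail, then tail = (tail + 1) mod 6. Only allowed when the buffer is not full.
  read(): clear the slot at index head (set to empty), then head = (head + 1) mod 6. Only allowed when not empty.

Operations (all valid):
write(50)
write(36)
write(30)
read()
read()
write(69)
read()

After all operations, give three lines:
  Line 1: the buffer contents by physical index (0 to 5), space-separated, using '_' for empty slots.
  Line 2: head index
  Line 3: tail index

write(50): buf=[50 _ _ _ _ _], head=0, tail=1, size=1
write(36): buf=[50 36 _ _ _ _], head=0, tail=2, size=2
write(30): buf=[50 36 30 _ _ _], head=0, tail=3, size=3
read(): buf=[_ 36 30 _ _ _], head=1, tail=3, size=2
read(): buf=[_ _ 30 _ _ _], head=2, tail=3, size=1
write(69): buf=[_ _ 30 69 _ _], head=2, tail=4, size=2
read(): buf=[_ _ _ 69 _ _], head=3, tail=4, size=1

Answer: _ _ _ 69 _ _
3
4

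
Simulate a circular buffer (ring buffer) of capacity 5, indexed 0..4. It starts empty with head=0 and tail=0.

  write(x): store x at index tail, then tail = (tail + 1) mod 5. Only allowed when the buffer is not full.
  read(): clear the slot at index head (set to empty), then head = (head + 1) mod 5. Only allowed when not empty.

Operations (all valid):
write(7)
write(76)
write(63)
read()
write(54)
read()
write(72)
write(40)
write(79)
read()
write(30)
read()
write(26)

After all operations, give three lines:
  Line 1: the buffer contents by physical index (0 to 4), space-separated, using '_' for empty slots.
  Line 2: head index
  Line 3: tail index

write(7): buf=[7 _ _ _ _], head=0, tail=1, size=1
write(76): buf=[7 76 _ _ _], head=0, tail=2, size=2
write(63): buf=[7 76 63 _ _], head=0, tail=3, size=3
read(): buf=[_ 76 63 _ _], head=1, tail=3, size=2
write(54): buf=[_ 76 63 54 _], head=1, tail=4, size=3
read(): buf=[_ _ 63 54 _], head=2, tail=4, size=2
write(72): buf=[_ _ 63 54 72], head=2, tail=0, size=3
write(40): buf=[40 _ 63 54 72], head=2, tail=1, size=4
write(79): buf=[40 79 63 54 72], head=2, tail=2, size=5
read(): buf=[40 79 _ 54 72], head=3, tail=2, size=4
write(30): buf=[40 79 30 54 72], head=3, tail=3, size=5
read(): buf=[40 79 30 _ 72], head=4, tail=3, size=4
write(26): buf=[40 79 30 26 72], head=4, tail=4, size=5

Answer: 40 79 30 26 72
4
4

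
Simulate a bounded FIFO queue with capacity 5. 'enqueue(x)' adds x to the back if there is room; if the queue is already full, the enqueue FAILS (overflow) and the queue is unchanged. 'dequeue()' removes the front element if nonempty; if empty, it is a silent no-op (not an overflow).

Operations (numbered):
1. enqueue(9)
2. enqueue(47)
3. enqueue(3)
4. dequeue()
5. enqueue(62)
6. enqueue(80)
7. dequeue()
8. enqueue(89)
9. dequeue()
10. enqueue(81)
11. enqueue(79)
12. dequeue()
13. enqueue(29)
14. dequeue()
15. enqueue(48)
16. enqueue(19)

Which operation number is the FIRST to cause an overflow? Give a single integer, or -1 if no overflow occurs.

1. enqueue(9): size=1
2. enqueue(47): size=2
3. enqueue(3): size=3
4. dequeue(): size=2
5. enqueue(62): size=3
6. enqueue(80): size=4
7. dequeue(): size=3
8. enqueue(89): size=4
9. dequeue(): size=3
10. enqueue(81): size=4
11. enqueue(79): size=5
12. dequeue(): size=4
13. enqueue(29): size=5
14. dequeue(): size=4
15. enqueue(48): size=5
16. enqueue(19): size=5=cap → OVERFLOW (fail)

Answer: 16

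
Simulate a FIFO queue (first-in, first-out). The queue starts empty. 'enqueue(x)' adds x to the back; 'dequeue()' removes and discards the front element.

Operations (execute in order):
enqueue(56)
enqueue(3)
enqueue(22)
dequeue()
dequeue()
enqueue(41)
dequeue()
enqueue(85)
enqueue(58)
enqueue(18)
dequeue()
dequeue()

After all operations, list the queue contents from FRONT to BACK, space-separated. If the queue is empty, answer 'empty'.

Answer: 58 18

Derivation:
enqueue(56): [56]
enqueue(3): [56, 3]
enqueue(22): [56, 3, 22]
dequeue(): [3, 22]
dequeue(): [22]
enqueue(41): [22, 41]
dequeue(): [41]
enqueue(85): [41, 85]
enqueue(58): [41, 85, 58]
enqueue(18): [41, 85, 58, 18]
dequeue(): [85, 58, 18]
dequeue(): [58, 18]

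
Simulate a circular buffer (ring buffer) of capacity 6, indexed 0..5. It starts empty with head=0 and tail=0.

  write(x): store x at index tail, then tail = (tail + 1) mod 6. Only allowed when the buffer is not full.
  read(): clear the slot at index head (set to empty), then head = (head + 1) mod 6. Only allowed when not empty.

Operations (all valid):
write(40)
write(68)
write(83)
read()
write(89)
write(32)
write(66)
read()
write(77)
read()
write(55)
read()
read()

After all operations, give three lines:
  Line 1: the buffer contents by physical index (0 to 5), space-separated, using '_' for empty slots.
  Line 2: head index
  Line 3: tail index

write(40): buf=[40 _ _ _ _ _], head=0, tail=1, size=1
write(68): buf=[40 68 _ _ _ _], head=0, tail=2, size=2
write(83): buf=[40 68 83 _ _ _], head=0, tail=3, size=3
read(): buf=[_ 68 83 _ _ _], head=1, tail=3, size=2
write(89): buf=[_ 68 83 89 _ _], head=1, tail=4, size=3
write(32): buf=[_ 68 83 89 32 _], head=1, tail=5, size=4
write(66): buf=[_ 68 83 89 32 66], head=1, tail=0, size=5
read(): buf=[_ _ 83 89 32 66], head=2, tail=0, size=4
write(77): buf=[77 _ 83 89 32 66], head=2, tail=1, size=5
read(): buf=[77 _ _ 89 32 66], head=3, tail=1, size=4
write(55): buf=[77 55 _ 89 32 66], head=3, tail=2, size=5
read(): buf=[77 55 _ _ 32 66], head=4, tail=2, size=4
read(): buf=[77 55 _ _ _ 66], head=5, tail=2, size=3

Answer: 77 55 _ _ _ 66
5
2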